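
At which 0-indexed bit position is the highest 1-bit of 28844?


0b111000010101100. Highest set bit at position 14

14


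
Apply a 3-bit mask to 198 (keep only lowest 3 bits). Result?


198 & 7 = 6

6


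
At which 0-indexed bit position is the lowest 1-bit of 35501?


0b1000101010101101. Lowest set bit at position 0

0


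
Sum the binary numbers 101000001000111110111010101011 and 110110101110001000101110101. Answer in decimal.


101000001000111110111010101011 + 110110101110001000101110101 = 101110111110110000000000100000 = 788201504

788201504


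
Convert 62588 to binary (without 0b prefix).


62588 = 1111010001111100 in binary

1111010001111100


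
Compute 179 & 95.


0b10110011 & 0b1011111 = 0b10011 = 19

19


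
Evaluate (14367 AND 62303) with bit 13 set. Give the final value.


Step 1: 14367 & 62303 = 12319
Step 2: 12319 | (1 << 13) = 12319 | 8192 = 12319

12319


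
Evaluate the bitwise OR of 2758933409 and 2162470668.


0b10100100011100011111101110100001 | 0b10000000111001001010111100001100 = 0b10100100111101011111111110101101 = 2767585197

2767585197


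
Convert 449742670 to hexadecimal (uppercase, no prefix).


449742670 = 1ACE874E hex

1ACE874E


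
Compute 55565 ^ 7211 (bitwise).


0b1101100100001101 ^ 0b1110000101011 = 0b1100010100100110 = 50470

50470


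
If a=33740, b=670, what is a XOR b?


33740 ^ 670 = 33106

33106


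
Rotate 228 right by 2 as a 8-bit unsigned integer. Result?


Rotate 0b11100100 right by 2 (8-bit) = 0b111001 = 57

57


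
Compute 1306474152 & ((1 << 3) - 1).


1306474152 & 7 = 0

0


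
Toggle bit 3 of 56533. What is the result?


56533 ^ (1 << 3) = 56533 ^ 8 = 56541

56541


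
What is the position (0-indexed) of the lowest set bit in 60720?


0b1110110100110000. Lowest set bit at position 4

4


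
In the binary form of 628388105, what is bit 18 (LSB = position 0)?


0b100101011101000111000100001001, position 18 = 1

1


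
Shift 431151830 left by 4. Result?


0b11001101100101101101011010110 << 4 = 0b110011011001011011010110101100000 = 6898429280

6898429280


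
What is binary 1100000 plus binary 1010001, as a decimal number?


1100000 + 1010001 = 10110001 = 177

177


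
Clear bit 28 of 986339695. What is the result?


986339695 & ~(1 << 28) = 717904239

717904239


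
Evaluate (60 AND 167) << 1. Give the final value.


Step 1: 60 & 167 = 36
Step 2: 36 << 1 = 72

72


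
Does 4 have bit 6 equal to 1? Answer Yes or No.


0b100, bit 6 = 0. No

No


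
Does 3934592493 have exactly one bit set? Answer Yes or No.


0b11101010100001010001110111101101. Multiple bits set => No

No


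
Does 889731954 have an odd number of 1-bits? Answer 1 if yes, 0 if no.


0b110101000010000011101101110010 has 14 ones => parity 0

0


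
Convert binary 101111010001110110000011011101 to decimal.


101111010001110110000011011101 in decimal = 793207005

793207005


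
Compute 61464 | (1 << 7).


61464 | (1 << 7) = 61464 | 128 = 61592

61592


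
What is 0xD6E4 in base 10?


D6E4 hex = 55012 decimal

55012


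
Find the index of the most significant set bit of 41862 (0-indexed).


0b1010001110000110. Highest set bit at position 15

15


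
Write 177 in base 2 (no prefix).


177 = 10110001 in binary

10110001


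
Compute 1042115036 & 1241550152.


0b111110000111010110100111011100 & 0b1001010000000001000110101001000 = 0b1010000000000000100101001000 = 167774536

167774536


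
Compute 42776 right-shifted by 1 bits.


0b1010011100011000 >> 1 = 0b101001110001100 = 21388

21388


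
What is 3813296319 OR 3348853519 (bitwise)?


0b11100011010010100100100010111111 | 0b11000111100110110111001100001111 = 0b11100111110110110111101110111111 = 3889920959

3889920959


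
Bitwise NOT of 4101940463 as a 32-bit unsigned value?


~0b11110100011111101010010011101111 = 0b1011100000010101101100010000 = 193026832 (32-bit unsigned)

193026832


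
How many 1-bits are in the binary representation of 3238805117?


0b11000001000011000011111001111101 has 16 set bits

16


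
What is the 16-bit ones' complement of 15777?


15777 ^ 65535 = 49758

49758


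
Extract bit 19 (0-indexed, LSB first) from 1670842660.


0b1100011100101110000100100100100, position 19 = 0

0


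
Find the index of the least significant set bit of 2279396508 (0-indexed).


0b10000111110111001101010010011100. Lowest set bit at position 2

2


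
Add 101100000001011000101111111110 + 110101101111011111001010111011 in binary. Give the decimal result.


101100000001011000101111111110 + 110101101111011111001010111011 = 1100001110000110111111010111001 = 1640201913

1640201913


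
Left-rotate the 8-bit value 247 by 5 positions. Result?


Rotate 0b11110111 left by 5 (8-bit) = 0b11111110 = 254

254


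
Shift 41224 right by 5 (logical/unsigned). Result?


0b1010000100001000 >> 5 = 0b10100001000 = 1288

1288


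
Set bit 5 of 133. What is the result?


133 | (1 << 5) = 133 | 32 = 165

165


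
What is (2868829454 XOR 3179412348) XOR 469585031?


Step 1: 2868829454 ^ 3179412348 = 394208882
Step 2: 394208882 ^ 469585031 = 209873653

209873653


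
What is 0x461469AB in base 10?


461469AB hex = 1175742891 decimal

1175742891


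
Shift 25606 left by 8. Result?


0b110010000000110 << 8 = 0b11001000000011000000000 = 6555136

6555136


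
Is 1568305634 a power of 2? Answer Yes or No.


0b1011101011110100111000111100010. Multiple bits set => No

No


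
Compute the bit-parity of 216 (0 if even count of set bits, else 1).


0b11011000 has 4 ones => parity 0

0


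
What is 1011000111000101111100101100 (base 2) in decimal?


1011000111000101111100101100 in decimal = 186408748

186408748


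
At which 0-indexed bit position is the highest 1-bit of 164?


0b10100100. Highest set bit at position 7

7


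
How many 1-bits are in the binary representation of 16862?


0b100000111011110 has 8 set bits

8


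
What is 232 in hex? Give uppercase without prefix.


232 = E8 hex

E8


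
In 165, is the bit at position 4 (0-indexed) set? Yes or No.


0b10100101, bit 4 = 0. No

No


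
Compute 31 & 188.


0b11111 & 0b10111100 = 0b11100 = 28

28


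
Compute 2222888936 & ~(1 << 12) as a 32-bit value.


2222888936 & ~(1 << 12) = 2222884840

2222884840


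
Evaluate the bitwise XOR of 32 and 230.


0b100000 ^ 0b11100110 = 0b11000110 = 198

198


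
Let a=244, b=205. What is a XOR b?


244 ^ 205 = 57

57


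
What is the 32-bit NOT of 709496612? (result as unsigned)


~0b101010010010100000111100100100 = 0b11010101101101011111000011011011 = 3585470683 (32-bit unsigned)

3585470683


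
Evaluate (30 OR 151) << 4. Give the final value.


Step 1: 30 | 151 = 159
Step 2: 159 << 4 = 2544

2544


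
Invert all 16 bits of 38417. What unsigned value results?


38417 ^ 65535 = 27118

27118


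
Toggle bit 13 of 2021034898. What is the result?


2021034898 ^ (1 << 13) = 2021034898 ^ 8192 = 2021043090

2021043090


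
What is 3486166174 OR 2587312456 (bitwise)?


0b11001111110010101010110010011110 | 0b10011010001101110100000101001000 = 0b11011111111111111110110111011110 = 3758091742

3758091742


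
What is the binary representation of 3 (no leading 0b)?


3 = 11 in binary

11


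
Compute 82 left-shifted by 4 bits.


0b1010010 << 4 = 0b10100100000 = 1312

1312


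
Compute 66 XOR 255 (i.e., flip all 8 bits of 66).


66 ^ 255 = 189

189


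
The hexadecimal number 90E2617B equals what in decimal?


90E2617B hex = 2430755195 decimal

2430755195


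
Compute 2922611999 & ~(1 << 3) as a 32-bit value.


2922611999 & ~(1 << 3) = 2922611991

2922611991


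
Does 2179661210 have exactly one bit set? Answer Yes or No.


0b10000001111010101111110110011010. Multiple bits set => No

No


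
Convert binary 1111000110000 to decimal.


1111000110000 in decimal = 7728

7728


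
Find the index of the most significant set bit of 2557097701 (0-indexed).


0b10011000011010100011011011100101. Highest set bit at position 31

31


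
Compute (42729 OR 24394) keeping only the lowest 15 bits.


Step 1: 42729 | 24394 = 65515
Step 2: 65515 & 32767 = 32747

32747


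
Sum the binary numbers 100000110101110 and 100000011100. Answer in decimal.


100000110101110 + 100000011100 = 100100111001010 = 18890

18890


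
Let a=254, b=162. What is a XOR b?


254 ^ 162 = 92

92


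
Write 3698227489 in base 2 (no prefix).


3698227489 = 11011100011011100111100100100001 in binary

11011100011011100111100100100001


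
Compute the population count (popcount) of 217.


0b11011001 has 5 set bits

5


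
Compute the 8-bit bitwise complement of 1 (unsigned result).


~0b1 = 0b11111110 = 254 (8-bit unsigned)

254


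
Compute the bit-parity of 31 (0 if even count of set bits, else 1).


0b11111 has 5 ones => parity 1

1


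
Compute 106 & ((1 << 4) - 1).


106 & 15 = 10

10


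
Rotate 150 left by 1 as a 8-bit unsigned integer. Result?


Rotate 0b10010110 left by 1 (8-bit) = 0b101101 = 45

45


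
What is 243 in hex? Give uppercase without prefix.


243 = F3 hex

F3


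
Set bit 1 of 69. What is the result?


69 | (1 << 1) = 69 | 2 = 71

71


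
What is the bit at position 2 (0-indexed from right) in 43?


0b101011, position 2 = 0

0


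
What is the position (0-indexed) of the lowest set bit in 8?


0b1000. Lowest set bit at position 3

3


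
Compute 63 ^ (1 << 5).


63 ^ (1 << 5) = 63 ^ 32 = 31

31


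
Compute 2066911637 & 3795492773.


0b1111011001100101001000110010101 & 0b11100010001110101001111110100101 = 0b1100010001100101001000110000101 = 1647481221

1647481221


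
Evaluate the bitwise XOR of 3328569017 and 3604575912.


0b11000110011001011110111010111001 ^ 0b11010110110110010111011010101000 = 0b10000101111001001100000010001 = 280795153

280795153


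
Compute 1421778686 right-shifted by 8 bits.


0b1010100101111101001111011111110 >> 8 = 0b10101001011111010011110 = 5553822

5553822


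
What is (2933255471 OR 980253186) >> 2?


Step 1: 2933255471 | 980253186 = 3204316975
Step 2: 3204316975 >> 2 = 801079243

801079243


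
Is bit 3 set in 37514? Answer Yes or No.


0b1001001010001010, bit 3 = 1. Yes

Yes


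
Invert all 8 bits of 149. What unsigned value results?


149 ^ 255 = 106

106


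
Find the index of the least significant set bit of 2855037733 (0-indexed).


0b10101010001011000110101100100101. Lowest set bit at position 0

0


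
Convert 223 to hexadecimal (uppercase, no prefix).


223 = DF hex

DF


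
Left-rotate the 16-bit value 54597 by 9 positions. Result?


Rotate 0b1101010101000101 left by 9 (16-bit) = 0b1000101110101010 = 35754

35754


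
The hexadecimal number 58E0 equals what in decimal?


58E0 hex = 22752 decimal

22752


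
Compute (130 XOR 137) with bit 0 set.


Step 1: 130 ^ 137 = 11
Step 2: 11 | (1 << 0) = 11 | 1 = 11

11


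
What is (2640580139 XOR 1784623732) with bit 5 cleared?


Step 1: 2640580139 ^ 1784623732 = 4147854431
Step 2: 4147854431 & ~(1 << 5) = 4147854431

4147854431


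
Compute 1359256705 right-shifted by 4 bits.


0b1010001000001001001110010000001 >> 4 = 0b101000100000100100111001000 = 84953544

84953544


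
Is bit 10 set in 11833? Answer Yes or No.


0b10111000111001, bit 10 = 1. Yes

Yes


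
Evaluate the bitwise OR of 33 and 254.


0b100001 | 0b11111110 = 0b11111111 = 255

255


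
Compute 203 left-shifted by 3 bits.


0b11001011 << 3 = 0b11001011000 = 1624

1624


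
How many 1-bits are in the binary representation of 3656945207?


0b11011001111110001000111000110111 has 19 set bits

19


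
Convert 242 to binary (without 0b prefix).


242 = 11110010 in binary

11110010


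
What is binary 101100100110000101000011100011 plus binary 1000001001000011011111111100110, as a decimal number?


101100100110000101000011100011 + 1000001001000011011111111100110 = 1101101101110100001000011001001 = 1840910537

1840910537


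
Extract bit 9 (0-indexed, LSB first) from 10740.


0b10100111110100, position 9 = 0

0


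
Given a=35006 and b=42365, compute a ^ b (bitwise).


35006 ^ 42365 = 11715

11715


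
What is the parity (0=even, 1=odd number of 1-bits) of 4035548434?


0b11110000100010011001010100010010 has 13 ones => parity 1

1


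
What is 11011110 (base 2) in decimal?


11011110 in decimal = 222

222


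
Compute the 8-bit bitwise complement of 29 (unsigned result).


~0b11101 = 0b11100010 = 226 (8-bit unsigned)

226


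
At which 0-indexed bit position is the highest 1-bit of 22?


0b10110. Highest set bit at position 4

4


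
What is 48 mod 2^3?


48 & 7 = 0

0


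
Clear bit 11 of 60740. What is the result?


60740 & ~(1 << 11) = 58692

58692


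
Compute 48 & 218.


0b110000 & 0b11011010 = 0b10000 = 16

16


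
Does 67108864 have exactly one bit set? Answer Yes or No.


0b100000000000000000000000000. Only one bit set => Yes

Yes


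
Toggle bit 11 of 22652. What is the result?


22652 ^ (1 << 11) = 22652 ^ 2048 = 20604

20604


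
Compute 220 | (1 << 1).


220 | (1 << 1) = 220 | 2 = 222

222


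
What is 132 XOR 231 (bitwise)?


0b10000100 ^ 0b11100111 = 0b1100011 = 99

99


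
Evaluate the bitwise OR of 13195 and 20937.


0b11001110001011 | 0b101000111001001 = 0b111001111001011 = 29643

29643


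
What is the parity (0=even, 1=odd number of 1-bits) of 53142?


0b1100111110010110 has 10 ones => parity 0

0


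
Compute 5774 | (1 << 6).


5774 | (1 << 6) = 5774 | 64 = 5838

5838


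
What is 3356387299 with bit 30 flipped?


3356387299 ^ (1 << 30) = 3356387299 ^ 1073741824 = 2282645475

2282645475


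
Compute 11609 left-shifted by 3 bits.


0b10110101011001 << 3 = 0b10110101011001000 = 92872

92872


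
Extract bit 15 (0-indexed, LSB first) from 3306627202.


0b11000101000101110010000010000010, position 15 = 0

0


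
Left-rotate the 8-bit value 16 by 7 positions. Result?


Rotate 0b10000 left by 7 (8-bit) = 0b1000 = 8

8


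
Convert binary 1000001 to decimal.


1000001 in decimal = 65

65


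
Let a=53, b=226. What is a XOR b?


53 ^ 226 = 215

215


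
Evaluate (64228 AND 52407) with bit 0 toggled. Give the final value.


Step 1: 64228 & 52407 = 51364
Step 2: 51364 ^ (1 << 0) = 51364 ^ 1 = 51365

51365


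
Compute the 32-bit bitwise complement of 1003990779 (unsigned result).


~0b111011110101111010111011111011 = 0b11000100001010000101000100000100 = 3290976516 (32-bit unsigned)

3290976516


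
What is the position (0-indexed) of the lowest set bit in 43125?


0b1010100001110101. Lowest set bit at position 0

0


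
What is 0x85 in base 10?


85 hex = 133 decimal

133


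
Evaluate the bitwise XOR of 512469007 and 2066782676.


0b11110100010111010100000001111 ^ 0b1111011001100001001100111010100 = 0b1100101101110110011000111011011 = 1706766811

1706766811


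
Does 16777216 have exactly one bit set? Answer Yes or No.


0b1000000000000000000000000. Only one bit set => Yes

Yes


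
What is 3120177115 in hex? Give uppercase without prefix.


3120177115 = B9FA1FDB hex

B9FA1FDB


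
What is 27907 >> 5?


0b110110100000011 >> 5 = 0b1101101000 = 872

872


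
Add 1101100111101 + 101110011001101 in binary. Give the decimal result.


1101100111101 + 101110011001101 = 111100000001010 = 30730

30730


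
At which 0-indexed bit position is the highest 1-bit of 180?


0b10110100. Highest set bit at position 7

7


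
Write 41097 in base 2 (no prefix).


41097 = 1010000010001001 in binary

1010000010001001


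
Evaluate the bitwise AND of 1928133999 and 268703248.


0b1110010111011001111110101101111 & 0b10000000001000001011000010000 = 0b10000000001000001010000000000 = 268702720

268702720


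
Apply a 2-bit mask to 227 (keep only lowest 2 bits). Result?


227 & 3 = 3

3


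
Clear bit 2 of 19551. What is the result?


19551 & ~(1 << 2) = 19547

19547


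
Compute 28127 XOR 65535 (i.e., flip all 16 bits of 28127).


28127 ^ 65535 = 37408

37408


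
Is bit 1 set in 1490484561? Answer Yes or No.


0b1011000110101101111110101010001, bit 1 = 0. No

No


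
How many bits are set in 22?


0b10110 has 3 set bits

3


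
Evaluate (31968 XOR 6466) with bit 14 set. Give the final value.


Step 1: 31968 ^ 6466 = 26018
Step 2: 26018 | (1 << 14) = 26018 | 16384 = 26018

26018


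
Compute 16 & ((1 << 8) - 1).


16 & 255 = 16

16


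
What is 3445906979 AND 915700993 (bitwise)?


0b11001101011001000101111000100011 & 0b110110100101000111110100000001 = 0b100000001000101110000000001 = 67394561

67394561


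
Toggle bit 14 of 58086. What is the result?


58086 ^ (1 << 14) = 58086 ^ 16384 = 41702

41702


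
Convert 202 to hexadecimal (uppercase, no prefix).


202 = CA hex

CA


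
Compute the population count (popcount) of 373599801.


0b10110010001001010111000111001 has 14 set bits

14


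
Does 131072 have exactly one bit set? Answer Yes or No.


0b100000000000000000. Only one bit set => Yes

Yes


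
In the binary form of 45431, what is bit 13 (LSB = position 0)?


0b1011000101110111, position 13 = 1

1


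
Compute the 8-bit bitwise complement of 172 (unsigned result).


~0b10101100 = 0b1010011 = 83 (8-bit unsigned)

83


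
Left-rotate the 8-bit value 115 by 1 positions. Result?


Rotate 0b1110011 left by 1 (8-bit) = 0b11100110 = 230

230


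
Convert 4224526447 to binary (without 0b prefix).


4224526447 = 11111011110011010010100001101111 in binary

11111011110011010010100001101111


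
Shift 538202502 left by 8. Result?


0b100000000101000101000110000110 << 8 = 0b10000000010100010100011000011000000000 = 137779840512

137779840512


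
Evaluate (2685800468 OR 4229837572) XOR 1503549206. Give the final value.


Step 1: 2685800468 | 4229837572 = 4229837588
Step 2: 4229837588 ^ 1503549206 = 2776654850

2776654850


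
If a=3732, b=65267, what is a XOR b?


3732 ^ 65267 = 61543

61543


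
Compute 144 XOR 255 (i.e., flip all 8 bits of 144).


144 ^ 255 = 111

111


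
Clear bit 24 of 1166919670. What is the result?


1166919670 & ~(1 << 24) = 1150142454

1150142454


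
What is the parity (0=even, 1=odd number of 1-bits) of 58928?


0b1110011000110000 has 7 ones => parity 1

1


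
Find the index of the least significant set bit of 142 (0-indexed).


0b10001110. Lowest set bit at position 1

1


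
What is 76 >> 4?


0b1001100 >> 4 = 0b100 = 4

4


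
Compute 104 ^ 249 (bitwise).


0b1101000 ^ 0b11111001 = 0b10010001 = 145

145


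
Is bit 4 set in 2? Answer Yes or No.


0b10, bit 4 = 0. No

No


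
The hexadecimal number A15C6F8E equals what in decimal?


A15C6F8E hex = 2707189646 decimal

2707189646


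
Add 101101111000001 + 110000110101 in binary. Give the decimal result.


101101111000001 + 110000110101 = 110011111110110 = 26614

26614


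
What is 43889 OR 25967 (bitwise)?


0b1010101101110001 | 0b110010101101111 = 0b1110111101111111 = 61311

61311


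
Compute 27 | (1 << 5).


27 | (1 << 5) = 27 | 32 = 59

59


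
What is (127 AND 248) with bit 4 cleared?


Step 1: 127 & 248 = 120
Step 2: 120 & ~(1 << 4) = 104

104


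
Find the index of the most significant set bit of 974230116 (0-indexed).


0b111010000100011001001001100100. Highest set bit at position 29

29


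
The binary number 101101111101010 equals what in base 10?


101101111101010 in decimal = 23530

23530


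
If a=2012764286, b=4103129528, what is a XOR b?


2012764286 ^ 4103129528 = 2204668358

2204668358


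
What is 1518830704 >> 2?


0b1011010100001111000010001110000 >> 2 = 0b10110101000011110000100011100 = 379707676

379707676


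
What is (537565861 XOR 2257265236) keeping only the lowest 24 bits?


Step 1: 537565861 ^ 2257265236 = 2793519345
Step 2: 2793519345 & 16777215 = 8501489

8501489


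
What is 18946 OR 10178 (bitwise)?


0b100101000000010 | 0b10011111000010 = 0b110111111000010 = 28610

28610


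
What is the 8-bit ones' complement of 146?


146 ^ 255 = 109

109


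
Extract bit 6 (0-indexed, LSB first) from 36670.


0b1000111100111110, position 6 = 0

0


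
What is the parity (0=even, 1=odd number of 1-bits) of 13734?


0b11010110100110 has 8 ones => parity 0

0


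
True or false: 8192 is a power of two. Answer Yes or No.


0b10000000000000. Only one bit set => Yes

Yes


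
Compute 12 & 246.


0b1100 & 0b11110110 = 0b100 = 4

4


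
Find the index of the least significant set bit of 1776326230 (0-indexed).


0b1101001111000001001011001010110. Lowest set bit at position 1

1


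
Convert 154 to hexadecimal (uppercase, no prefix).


154 = 9A hex

9A


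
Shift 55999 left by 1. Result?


0b1101101010111111 << 1 = 0b11011010101111110 = 111998

111998


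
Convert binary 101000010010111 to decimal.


101000010010111 in decimal = 20631

20631


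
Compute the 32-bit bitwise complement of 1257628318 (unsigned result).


~0b1001010111101011110001010011110 = 0b10110101000010100001110101100001 = 3037338977 (32-bit unsigned)

3037338977


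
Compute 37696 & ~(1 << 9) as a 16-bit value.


37696 & ~(1 << 9) = 37184

37184


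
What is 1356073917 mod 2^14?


1356073917 & 16383 = 3005

3005


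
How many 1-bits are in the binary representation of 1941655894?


0b1110011101110110101000101010110 has 18 set bits

18


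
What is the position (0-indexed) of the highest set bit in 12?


0b1100. Highest set bit at position 3

3


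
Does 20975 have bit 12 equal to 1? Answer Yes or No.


0b101000111101111, bit 12 = 1. Yes

Yes


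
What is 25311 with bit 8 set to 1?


25311 | (1 << 8) = 25311 | 256 = 25567

25567


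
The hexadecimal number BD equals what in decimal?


BD hex = 189 decimal

189


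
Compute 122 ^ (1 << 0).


122 ^ (1 << 0) = 122 ^ 1 = 123

123


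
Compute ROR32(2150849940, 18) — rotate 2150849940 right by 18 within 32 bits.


Rotate 0b10000000001100110101110110010100 right by 18 (32-bit) = 0b11010111011001010010000000001100 = 3613728780

3613728780


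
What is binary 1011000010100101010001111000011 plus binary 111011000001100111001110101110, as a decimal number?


1011000010100101010001111000011 + 111011000001100111001110101110 = 10010011010110010001011101110001 = 2472089457

2472089457


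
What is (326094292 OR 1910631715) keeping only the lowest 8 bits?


Step 1: 326094292 | 1910631715 = 1945103863
Step 2: 1945103863 & 255 = 247

247


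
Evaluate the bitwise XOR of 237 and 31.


0b11101101 ^ 0b11111 = 0b11110010 = 242

242


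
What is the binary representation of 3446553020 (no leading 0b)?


3446553020 = 11001101011011100011100110111100 in binary

11001101011011100011100110111100


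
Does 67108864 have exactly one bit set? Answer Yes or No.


0b100000000000000000000000000. Only one bit set => Yes

Yes


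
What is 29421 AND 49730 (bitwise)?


0b111001011101101 & 0b1100001001000010 = 0b100001001000000 = 16960

16960


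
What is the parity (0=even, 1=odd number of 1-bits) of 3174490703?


0b10111101001101101110001001001111 has 19 ones => parity 1

1


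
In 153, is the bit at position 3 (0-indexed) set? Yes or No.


0b10011001, bit 3 = 1. Yes

Yes


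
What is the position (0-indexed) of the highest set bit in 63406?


0b1111011110101110. Highest set bit at position 15

15


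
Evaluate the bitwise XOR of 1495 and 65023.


0b10111010111 ^ 0b1111110111111111 = 0b1111100000101000 = 63528

63528


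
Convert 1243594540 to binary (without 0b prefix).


1243594540 = 1001010000111111011111100101100 in binary

1001010000111111011111100101100


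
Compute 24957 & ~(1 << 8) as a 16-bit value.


24957 & ~(1 << 8) = 24701

24701


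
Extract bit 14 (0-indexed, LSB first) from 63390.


0b1111011110011110, position 14 = 1

1


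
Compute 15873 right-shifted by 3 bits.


0b11111000000001 >> 3 = 0b11111000000 = 1984

1984


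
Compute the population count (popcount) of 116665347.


0b110111101000010110000000011 has 12 set bits

12


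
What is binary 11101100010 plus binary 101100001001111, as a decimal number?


11101100010 + 101100001001111 = 101111110110001 = 24497

24497


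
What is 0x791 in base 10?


791 hex = 1937 decimal

1937


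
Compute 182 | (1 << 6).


182 | (1 << 6) = 182 | 64 = 246

246


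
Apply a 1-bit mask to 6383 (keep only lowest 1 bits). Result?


6383 & 1 = 1

1


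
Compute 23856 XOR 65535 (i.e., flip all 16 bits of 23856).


23856 ^ 65535 = 41679

41679


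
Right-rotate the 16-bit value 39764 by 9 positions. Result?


Rotate 0b1001101101010100 right by 9 (16-bit) = 0b1010101001001101 = 43597

43597


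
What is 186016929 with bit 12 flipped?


186016929 ^ (1 << 12) = 186016929 ^ 4096 = 186021025

186021025


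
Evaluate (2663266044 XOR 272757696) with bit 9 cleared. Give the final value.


Step 1: 2663266044 ^ 272757696 = 2399126844
Step 2: 2399126844 & ~(1 << 9) = 2399126844

2399126844


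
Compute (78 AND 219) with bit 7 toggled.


Step 1: 78 & 219 = 74
Step 2: 74 ^ (1 << 7) = 74 ^ 128 = 202

202


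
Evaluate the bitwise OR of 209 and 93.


0b11010001 | 0b1011101 = 0b11011101 = 221

221


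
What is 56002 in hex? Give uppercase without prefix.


56002 = DAC2 hex

DAC2


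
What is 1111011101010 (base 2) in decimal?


1111011101010 in decimal = 7914

7914


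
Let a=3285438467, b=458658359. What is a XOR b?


3285438467 ^ 458658359 = 3632611892

3632611892


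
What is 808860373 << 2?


0b110000001101100011101011010101 << 2 = 0b11000000110110001110101101010100 = 3235441492

3235441492


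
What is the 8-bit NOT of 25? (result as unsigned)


~0b11001 = 0b11100110 = 230 (8-bit unsigned)

230


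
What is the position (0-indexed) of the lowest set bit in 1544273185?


0b1011100000010111011110100100001. Lowest set bit at position 0

0


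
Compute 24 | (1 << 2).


24 | (1 << 2) = 24 | 4 = 28

28


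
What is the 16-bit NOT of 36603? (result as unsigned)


~0b1000111011111011 = 0b111000100000100 = 28932 (16-bit unsigned)

28932


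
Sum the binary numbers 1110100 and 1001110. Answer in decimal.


1110100 + 1001110 = 11000010 = 194

194


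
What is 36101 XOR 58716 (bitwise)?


0b1000110100000101 ^ 0b1110010101011100 = 0b110100001011001 = 26713

26713


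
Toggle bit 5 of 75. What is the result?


75 ^ (1 << 5) = 75 ^ 32 = 107

107


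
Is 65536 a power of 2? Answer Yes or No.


0b10000000000000000. Only one bit set => Yes

Yes


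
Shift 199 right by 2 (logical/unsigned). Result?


0b11000111 >> 2 = 0b110001 = 49

49


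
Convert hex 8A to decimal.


8A hex = 138 decimal

138


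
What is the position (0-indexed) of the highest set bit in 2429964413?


0b10010000110101100101000001111101. Highest set bit at position 31

31


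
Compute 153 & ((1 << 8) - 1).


153 & 255 = 153

153


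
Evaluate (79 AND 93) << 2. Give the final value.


Step 1: 79 & 93 = 77
Step 2: 77 << 2 = 308

308


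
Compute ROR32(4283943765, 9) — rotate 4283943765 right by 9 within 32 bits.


Rotate 0b11111111010101111100101101010101 right by 9 (32-bit) = 0b10101010111111111010101111100101 = 2868882405

2868882405


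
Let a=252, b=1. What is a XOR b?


252 ^ 1 = 253

253


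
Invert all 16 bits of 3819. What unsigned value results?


3819 ^ 65535 = 61716

61716


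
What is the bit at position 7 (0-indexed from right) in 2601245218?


0b10011011000010111101101000100010, position 7 = 0

0


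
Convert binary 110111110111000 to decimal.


110111110111000 in decimal = 28600

28600


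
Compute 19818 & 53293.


0b100110101101010 & 0b1101000000101101 = 0b100000000101000 = 16424

16424


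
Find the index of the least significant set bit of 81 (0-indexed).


0b1010001. Lowest set bit at position 0

0


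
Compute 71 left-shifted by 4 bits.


0b1000111 << 4 = 0b10001110000 = 1136

1136


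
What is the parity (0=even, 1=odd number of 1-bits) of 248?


0b11111000 has 5 ones => parity 1

1


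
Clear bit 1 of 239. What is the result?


239 & ~(1 << 1) = 237

237


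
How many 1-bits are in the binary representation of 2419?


0b100101110011 has 7 set bits

7


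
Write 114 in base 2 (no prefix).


114 = 1110010 in binary

1110010


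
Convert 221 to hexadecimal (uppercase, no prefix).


221 = DD hex

DD


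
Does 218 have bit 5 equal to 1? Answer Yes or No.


0b11011010, bit 5 = 0. No

No


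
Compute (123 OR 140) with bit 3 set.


Step 1: 123 | 140 = 255
Step 2: 255 | (1 << 3) = 255 | 8 = 255

255


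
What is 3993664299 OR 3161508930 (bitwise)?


0b11101110000010100111101100101011 | 0b10111100011100001100110001000010 = 0b11111110011110101111111101101011 = 4269473643

4269473643


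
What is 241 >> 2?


0b11110001 >> 2 = 0b111100 = 60

60


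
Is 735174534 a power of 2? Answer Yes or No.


0b101011110100011101111110000110. Multiple bits set => No

No


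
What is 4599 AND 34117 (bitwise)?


0b1000111110111 & 0b1000010101000101 = 0b101000101 = 325

325


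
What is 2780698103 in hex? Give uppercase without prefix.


2780698103 = A5BE15F7 hex

A5BE15F7


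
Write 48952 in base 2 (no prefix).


48952 = 1011111100111000 in binary

1011111100111000


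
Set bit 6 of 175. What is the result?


175 | (1 << 6) = 175 | 64 = 239

239


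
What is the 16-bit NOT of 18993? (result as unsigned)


~0b100101000110001 = 0b1011010111001110 = 46542 (16-bit unsigned)

46542


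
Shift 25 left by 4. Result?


0b11001 << 4 = 0b110010000 = 400

400


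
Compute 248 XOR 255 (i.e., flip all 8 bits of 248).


248 ^ 255 = 7

7


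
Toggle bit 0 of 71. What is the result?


71 ^ (1 << 0) = 71 ^ 1 = 70

70


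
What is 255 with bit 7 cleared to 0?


255 & ~(1 << 7) = 127

127


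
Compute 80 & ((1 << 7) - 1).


80 & 127 = 80

80


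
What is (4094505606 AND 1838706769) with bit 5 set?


Step 1: 4094505606 & 1838706769 = 1678258176
Step 2: 1678258176 | (1 << 5) = 1678258176 | 32 = 1678258208

1678258208


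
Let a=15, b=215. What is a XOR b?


15 ^ 215 = 216

216


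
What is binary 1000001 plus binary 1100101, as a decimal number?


1000001 + 1100101 = 10100110 = 166

166


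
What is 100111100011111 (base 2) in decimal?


100111100011111 in decimal = 20255

20255


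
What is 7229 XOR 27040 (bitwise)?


0b1110000111101 ^ 0b110100110100000 = 0b111010110011101 = 30109

30109


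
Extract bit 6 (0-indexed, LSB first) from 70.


0b1000110, position 6 = 1

1


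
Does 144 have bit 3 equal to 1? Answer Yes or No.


0b10010000, bit 3 = 0. No

No


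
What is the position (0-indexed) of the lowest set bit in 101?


0b1100101. Lowest set bit at position 0

0


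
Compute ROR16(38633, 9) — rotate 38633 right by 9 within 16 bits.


Rotate 0b1001011011101001 right by 9 (16-bit) = 0b111010011001011 = 29899

29899


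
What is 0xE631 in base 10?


E631 hex = 58929 decimal

58929


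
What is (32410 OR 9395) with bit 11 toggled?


Step 1: 32410 | 9395 = 32443
Step 2: 32443 ^ (1 << 11) = 32443 ^ 2048 = 30395

30395


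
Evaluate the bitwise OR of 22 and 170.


0b10110 | 0b10101010 = 0b10111110 = 190

190


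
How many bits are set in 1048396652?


0b111110011111010100001101101100 has 18 set bits

18


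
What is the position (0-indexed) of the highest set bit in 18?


0b10010. Highest set bit at position 4

4


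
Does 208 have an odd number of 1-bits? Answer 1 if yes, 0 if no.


0b11010000 has 3 ones => parity 1

1


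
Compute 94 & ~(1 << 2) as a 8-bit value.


94 & ~(1 << 2) = 90

90


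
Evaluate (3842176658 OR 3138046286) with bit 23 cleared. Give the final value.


Step 1: 3842176658 | 3138046286 = 4278910942
Step 2: 4278910942 & ~(1 << 23) = 4278910942

4278910942


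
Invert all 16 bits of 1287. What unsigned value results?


1287 ^ 65535 = 64248

64248


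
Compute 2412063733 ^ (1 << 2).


2412063733 ^ (1 << 2) = 2412063733 ^ 4 = 2412063729

2412063729


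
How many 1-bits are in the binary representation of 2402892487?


0b10001111001110010011101011000111 has 18 set bits

18


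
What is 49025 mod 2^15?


49025 & 32767 = 16257

16257


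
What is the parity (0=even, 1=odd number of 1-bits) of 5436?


0b1010100111100 has 7 ones => parity 1

1


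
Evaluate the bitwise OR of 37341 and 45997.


0b1001000111011101 | 0b1011001110101101 = 0b1011001111111101 = 46077

46077


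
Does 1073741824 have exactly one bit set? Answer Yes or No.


0b1000000000000000000000000000000. Only one bit set => Yes

Yes


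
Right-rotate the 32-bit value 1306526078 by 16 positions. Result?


Rotate 0b1001101111000000000000101111110 right by 16 (32-bit) = 0b1011111100100110111100000 = 25054688

25054688


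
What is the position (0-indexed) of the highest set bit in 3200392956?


0b10111110110000100001111011111100. Highest set bit at position 31

31


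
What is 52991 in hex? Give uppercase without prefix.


52991 = CEFF hex

CEFF


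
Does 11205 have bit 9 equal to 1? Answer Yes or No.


0b10101111000101, bit 9 = 1. Yes

Yes


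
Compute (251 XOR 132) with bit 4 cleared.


Step 1: 251 ^ 132 = 127
Step 2: 127 & ~(1 << 4) = 111

111


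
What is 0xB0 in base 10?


B0 hex = 176 decimal

176


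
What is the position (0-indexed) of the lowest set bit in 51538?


0b1100100101010010. Lowest set bit at position 1

1


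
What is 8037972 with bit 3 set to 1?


8037972 | (1 << 3) = 8037972 | 8 = 8037980

8037980


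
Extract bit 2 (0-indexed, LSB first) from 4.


0b100, position 2 = 1

1


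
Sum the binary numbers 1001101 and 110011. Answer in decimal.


1001101 + 110011 = 10000000 = 128

128


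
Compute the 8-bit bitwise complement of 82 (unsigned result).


~0b1010010 = 0b10101101 = 173 (8-bit unsigned)

173


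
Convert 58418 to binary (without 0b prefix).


58418 = 1110010000110010 in binary

1110010000110010


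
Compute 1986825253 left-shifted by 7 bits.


0b1110110011011001000110000100101 << 7 = 0b11101100110110010001100001001010000000 = 254313632384

254313632384


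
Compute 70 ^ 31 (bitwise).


0b1000110 ^ 0b11111 = 0b1011001 = 89

89


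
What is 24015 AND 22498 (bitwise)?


0b101110111001111 & 0b101011111100010 = 0b101010111000010 = 21954

21954


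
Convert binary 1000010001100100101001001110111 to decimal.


1000010001100100101001001110111 in decimal = 1110594167

1110594167


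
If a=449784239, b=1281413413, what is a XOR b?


449784239 ^ 1281413413 = 1454373002

1454373002


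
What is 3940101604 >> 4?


0b11101010110110010010110111100100 >> 4 = 0b1110101011011001001011011110 = 246256350

246256350


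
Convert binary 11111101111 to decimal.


11111101111 in decimal = 2031

2031


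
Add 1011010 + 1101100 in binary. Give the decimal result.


1011010 + 1101100 = 11000110 = 198

198


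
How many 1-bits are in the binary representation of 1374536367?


0b1010001111011011100001010101111 has 18 set bits

18


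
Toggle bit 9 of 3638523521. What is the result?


3638523521 ^ (1 << 9) = 3638523521 ^ 512 = 3638523009

3638523009


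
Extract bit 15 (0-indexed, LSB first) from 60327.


0b1110101110100111, position 15 = 1

1


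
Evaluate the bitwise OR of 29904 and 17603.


0b111010011010000 | 0b100010011000011 = 0b111010011010011 = 29907

29907


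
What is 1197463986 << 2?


0b1000111010111111101100110110010 << 2 = 0b100011101011111110110011011001000 = 4789855944

4789855944


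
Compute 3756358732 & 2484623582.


0b11011111111001010111110001001100 & 0b10010100000110000101100011011110 = 0b10010100000000000101100001001100 = 2483050572

2483050572


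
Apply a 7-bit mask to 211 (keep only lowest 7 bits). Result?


211 & 127 = 83

83


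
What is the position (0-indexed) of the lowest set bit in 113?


0b1110001. Lowest set bit at position 0

0


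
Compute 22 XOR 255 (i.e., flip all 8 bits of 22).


22 ^ 255 = 233

233


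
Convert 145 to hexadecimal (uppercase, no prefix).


145 = 91 hex

91


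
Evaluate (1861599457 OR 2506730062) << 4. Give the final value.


Step 1: 1861599457 | 2506730062 = 4294830831
Step 2: 4294830831 << 4 = 68717293296

68717293296


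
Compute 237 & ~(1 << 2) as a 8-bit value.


237 & ~(1 << 2) = 233

233


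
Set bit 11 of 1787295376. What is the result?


1787295376 | (1 << 11) = 1787295376 | 2048 = 1787297424

1787297424


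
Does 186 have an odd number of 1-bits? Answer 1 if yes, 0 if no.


0b10111010 has 5 ones => parity 1

1


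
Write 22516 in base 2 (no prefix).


22516 = 101011111110100 in binary

101011111110100


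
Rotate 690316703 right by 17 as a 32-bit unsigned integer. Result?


Rotate 0b101001001001010110010110011111 right by 17 (32-bit) = 0b10110010110011111001010010010010 = 2999948434

2999948434


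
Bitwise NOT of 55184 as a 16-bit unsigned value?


~0b1101011110010000 = 0b10100001101111 = 10351 (16-bit unsigned)

10351


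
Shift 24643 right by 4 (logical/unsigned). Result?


0b110000001000011 >> 4 = 0b11000000100 = 1540

1540


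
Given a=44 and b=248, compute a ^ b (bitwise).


44 ^ 248 = 212

212


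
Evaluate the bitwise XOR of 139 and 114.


0b10001011 ^ 0b1110010 = 0b11111001 = 249

249


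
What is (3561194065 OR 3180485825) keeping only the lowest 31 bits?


Step 1: 3561194065 | 3180485825 = 4258520785
Step 2: 4258520785 & 2147483647 = 2111037137

2111037137


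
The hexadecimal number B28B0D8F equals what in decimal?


B28B0D8F hex = 2995457423 decimal

2995457423


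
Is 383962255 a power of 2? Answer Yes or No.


0b10110111000101100110010001111. Multiple bits set => No

No


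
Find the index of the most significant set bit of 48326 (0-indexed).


0b1011110011000110. Highest set bit at position 15

15


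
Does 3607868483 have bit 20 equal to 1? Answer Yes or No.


0b11010111000010111011010001000011, bit 20 = 0. No

No


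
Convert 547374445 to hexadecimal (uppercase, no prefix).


547374445 = 20A0456D hex

20A0456D


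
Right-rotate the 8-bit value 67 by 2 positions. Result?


Rotate 0b1000011 right by 2 (8-bit) = 0b11010000 = 208

208
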